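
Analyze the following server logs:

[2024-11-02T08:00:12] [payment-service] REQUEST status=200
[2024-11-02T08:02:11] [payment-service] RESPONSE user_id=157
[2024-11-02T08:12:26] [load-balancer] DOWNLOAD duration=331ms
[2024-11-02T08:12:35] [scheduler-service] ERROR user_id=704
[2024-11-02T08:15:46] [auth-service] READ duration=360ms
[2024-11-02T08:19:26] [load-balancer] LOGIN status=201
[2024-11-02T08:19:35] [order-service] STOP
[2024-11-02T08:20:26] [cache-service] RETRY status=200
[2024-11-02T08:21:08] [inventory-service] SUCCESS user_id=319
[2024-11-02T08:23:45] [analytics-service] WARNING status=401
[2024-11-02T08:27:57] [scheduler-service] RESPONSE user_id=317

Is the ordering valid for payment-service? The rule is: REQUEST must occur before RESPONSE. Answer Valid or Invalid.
Valid

To validate ordering:

1. Required order: REQUEST → RESPONSE
2. Rule: REQUEST must occur before RESPONSE
3. Check actual order of events for payment-service
4. Result: Valid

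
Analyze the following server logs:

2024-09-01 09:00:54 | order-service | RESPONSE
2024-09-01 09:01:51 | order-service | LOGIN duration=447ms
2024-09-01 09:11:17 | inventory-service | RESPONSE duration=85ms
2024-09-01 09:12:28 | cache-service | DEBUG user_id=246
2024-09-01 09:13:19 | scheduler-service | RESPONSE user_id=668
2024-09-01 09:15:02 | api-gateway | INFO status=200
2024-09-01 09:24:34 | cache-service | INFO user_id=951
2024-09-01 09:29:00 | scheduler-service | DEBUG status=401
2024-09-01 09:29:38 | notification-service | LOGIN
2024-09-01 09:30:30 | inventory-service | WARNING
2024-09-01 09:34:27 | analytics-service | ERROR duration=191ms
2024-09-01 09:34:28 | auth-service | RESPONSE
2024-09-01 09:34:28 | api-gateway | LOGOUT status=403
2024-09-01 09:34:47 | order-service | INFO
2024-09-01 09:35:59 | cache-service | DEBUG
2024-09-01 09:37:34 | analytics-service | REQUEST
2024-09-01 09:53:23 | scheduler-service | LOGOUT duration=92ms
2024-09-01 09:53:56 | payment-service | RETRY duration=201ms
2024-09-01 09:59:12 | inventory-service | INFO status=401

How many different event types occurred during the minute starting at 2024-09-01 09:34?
4

To count unique event types:

1. Filter events in the minute starting at 2024-09-01 09:34
2. Extract event types from matching entries
3. Count unique types: 4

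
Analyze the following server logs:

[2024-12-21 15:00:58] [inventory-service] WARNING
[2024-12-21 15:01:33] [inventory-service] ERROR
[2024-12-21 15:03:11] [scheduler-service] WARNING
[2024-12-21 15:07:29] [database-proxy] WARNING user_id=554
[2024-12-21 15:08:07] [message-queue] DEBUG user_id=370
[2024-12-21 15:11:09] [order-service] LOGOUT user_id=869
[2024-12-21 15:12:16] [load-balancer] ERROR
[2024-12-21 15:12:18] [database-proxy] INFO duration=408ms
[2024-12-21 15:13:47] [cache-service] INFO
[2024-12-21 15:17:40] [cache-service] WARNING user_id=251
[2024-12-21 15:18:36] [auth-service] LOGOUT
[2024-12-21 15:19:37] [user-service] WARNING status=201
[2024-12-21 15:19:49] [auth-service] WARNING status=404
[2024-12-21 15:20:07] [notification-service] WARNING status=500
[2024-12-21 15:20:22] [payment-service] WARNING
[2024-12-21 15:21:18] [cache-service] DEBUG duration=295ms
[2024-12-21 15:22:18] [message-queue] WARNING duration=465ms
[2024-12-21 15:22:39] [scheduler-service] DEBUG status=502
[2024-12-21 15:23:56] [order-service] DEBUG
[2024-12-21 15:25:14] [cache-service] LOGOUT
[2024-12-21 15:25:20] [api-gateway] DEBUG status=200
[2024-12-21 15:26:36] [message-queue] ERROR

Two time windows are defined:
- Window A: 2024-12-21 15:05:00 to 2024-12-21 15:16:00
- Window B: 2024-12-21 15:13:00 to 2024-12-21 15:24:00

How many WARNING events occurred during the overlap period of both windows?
0

To find overlap events:

1. Window A: 2024-12-21 15:05:00 to 2024-12-21 15:16:00
2. Window B: 2024-12-21 15:13:00 to 2024-12-21 15:24:00
3. Overlap period: 2024-12-21 15:13:00 to 2024-12-21 15:16:00
4. Count WARNING events in overlap: 0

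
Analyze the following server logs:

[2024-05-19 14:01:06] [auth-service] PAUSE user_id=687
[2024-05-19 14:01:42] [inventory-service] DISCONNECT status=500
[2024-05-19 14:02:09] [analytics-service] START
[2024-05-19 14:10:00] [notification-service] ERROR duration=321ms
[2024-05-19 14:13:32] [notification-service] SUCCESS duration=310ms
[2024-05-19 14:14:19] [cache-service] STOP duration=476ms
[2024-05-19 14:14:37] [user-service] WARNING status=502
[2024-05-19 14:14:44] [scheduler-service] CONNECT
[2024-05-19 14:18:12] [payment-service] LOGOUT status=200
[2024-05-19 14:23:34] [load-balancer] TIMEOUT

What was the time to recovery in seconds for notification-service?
212

To calculate recovery time:

1. Find ERROR event for notification-service: 2024-05-19 14:10:00
2. Find next SUCCESS event for notification-service: 2024-05-19 14:13:32
3. Recovery time: 2024-05-19 14:13:32 - 2024-05-19 14:10:00 = 212 seconds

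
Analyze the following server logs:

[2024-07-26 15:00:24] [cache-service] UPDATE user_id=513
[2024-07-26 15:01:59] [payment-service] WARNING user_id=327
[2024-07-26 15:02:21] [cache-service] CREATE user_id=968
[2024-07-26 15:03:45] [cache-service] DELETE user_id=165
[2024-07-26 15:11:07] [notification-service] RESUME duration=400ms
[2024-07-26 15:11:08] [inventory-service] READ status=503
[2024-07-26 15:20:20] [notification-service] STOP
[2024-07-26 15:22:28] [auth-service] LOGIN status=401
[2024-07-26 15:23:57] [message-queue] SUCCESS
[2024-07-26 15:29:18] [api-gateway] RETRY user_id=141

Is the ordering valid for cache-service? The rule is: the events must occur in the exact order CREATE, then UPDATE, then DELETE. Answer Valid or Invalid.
Invalid

To validate ordering:

1. Required order: CREATE → UPDATE → DELETE
2. Rule: the events must occur in the exact order CREATE, then UPDATE, then DELETE
3. Check actual order of events for cache-service
4. Result: Invalid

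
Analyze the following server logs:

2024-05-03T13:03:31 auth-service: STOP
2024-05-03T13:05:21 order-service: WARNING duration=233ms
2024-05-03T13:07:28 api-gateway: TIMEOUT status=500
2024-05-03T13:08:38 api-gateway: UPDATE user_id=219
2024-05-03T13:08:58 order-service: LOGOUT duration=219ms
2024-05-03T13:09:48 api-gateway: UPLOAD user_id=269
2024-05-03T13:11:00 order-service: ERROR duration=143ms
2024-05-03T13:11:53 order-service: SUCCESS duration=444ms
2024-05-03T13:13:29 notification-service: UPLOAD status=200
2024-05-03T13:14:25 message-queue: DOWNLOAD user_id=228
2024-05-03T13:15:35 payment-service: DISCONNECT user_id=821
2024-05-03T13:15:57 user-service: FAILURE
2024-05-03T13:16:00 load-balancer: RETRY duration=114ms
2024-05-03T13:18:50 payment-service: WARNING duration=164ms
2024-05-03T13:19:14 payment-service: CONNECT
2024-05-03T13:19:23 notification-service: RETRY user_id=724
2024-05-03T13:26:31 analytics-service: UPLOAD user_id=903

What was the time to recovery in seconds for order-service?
53

To calculate recovery time:

1. Find ERROR event for order-service: 2024-05-03T13:11:00
2. Find next SUCCESS event for order-service: 2024-05-03T13:11:53
3. Recovery time: 2024-05-03T13:11:53 - 2024-05-03T13:11:00 = 53 seconds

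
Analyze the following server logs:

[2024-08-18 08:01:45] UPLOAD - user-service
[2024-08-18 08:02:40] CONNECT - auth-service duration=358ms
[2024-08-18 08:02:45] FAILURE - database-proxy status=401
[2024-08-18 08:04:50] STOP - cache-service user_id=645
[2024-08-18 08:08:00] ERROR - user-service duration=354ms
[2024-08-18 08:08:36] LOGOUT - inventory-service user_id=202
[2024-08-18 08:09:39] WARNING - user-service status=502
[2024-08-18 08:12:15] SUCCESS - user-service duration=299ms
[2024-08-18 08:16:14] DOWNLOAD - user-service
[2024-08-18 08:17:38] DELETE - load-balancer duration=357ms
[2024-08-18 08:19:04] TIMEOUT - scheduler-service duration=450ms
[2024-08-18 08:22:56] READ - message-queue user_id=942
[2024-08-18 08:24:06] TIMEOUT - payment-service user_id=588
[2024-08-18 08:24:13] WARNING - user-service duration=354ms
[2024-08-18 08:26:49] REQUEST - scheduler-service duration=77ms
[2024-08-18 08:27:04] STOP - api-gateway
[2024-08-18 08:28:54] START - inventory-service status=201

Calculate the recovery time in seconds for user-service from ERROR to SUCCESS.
255

To calculate recovery time:

1. Find ERROR event for user-service: 2024-08-18 08:08:00
2. Find next SUCCESS event for user-service: 2024-08-18 08:12:15
3. Recovery time: 2024-08-18 08:12:15 - 2024-08-18 08:08:00 = 255 seconds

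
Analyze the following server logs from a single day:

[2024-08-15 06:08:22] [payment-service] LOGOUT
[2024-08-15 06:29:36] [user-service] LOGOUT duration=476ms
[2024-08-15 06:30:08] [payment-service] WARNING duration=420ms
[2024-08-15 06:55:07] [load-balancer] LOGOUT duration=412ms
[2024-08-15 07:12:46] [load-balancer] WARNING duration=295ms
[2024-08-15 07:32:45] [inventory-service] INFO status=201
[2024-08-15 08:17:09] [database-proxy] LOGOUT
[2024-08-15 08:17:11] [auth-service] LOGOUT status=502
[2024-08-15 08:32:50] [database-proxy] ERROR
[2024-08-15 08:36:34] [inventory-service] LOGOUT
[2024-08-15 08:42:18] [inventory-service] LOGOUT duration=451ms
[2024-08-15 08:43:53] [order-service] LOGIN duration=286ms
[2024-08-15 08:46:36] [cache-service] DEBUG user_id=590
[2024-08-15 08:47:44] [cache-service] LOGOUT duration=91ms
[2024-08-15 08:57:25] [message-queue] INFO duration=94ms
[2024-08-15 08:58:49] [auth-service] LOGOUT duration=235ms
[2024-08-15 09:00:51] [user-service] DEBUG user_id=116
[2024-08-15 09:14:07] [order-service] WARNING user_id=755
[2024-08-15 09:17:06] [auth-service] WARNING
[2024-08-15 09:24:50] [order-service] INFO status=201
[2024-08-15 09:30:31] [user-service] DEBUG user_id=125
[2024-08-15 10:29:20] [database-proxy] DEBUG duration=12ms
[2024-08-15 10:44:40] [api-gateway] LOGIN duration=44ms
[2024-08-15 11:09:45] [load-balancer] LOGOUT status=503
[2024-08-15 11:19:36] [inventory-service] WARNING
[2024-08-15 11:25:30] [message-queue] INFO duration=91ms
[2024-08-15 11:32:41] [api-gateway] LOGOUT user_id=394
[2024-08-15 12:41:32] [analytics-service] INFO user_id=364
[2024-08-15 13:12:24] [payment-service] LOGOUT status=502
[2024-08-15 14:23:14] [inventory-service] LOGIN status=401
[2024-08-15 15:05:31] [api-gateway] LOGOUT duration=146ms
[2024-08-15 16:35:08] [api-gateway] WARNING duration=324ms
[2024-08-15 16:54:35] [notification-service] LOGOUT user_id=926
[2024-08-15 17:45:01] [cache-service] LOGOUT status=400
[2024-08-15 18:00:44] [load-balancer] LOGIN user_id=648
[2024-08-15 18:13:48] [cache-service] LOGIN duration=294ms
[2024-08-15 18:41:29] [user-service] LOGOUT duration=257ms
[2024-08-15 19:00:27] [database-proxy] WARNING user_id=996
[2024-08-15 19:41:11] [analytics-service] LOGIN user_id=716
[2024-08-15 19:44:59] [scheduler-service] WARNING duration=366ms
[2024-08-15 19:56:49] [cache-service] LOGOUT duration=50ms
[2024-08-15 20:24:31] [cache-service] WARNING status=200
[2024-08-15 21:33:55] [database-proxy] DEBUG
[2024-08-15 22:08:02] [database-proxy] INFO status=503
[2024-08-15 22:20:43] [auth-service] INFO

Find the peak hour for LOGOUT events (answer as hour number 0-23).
8

To find the peak hour:

1. Group all LOGOUT events by hour
2. Count events in each hour
3. Find hour with maximum count
4. Peak hour: 8 (with 6 events)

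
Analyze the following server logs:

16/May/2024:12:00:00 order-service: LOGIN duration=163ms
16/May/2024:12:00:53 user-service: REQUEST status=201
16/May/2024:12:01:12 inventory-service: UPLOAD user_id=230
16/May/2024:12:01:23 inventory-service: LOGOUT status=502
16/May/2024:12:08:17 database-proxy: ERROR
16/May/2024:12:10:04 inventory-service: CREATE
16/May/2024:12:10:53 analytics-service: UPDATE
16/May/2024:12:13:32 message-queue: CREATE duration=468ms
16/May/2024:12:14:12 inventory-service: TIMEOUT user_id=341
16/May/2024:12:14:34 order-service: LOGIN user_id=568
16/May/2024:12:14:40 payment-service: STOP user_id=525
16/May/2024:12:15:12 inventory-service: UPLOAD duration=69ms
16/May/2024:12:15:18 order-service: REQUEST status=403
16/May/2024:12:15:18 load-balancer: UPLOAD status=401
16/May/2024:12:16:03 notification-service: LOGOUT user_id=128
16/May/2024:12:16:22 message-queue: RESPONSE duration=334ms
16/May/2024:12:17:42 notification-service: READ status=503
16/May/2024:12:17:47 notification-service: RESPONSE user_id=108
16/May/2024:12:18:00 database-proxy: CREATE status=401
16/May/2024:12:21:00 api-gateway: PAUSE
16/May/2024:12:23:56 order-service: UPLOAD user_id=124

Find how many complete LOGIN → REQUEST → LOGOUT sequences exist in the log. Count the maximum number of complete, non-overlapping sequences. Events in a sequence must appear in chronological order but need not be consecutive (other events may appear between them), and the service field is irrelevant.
2

To count sequences:

1. Look for pattern: LOGIN → REQUEST → LOGOUT
2. Greedily scan the log in chronological order, matching each sequence element in turn (ignoring service)
3. Each time the full pattern completes, increment the count and restart matching from the next event
4. Complete non-overlapping sequences found: 2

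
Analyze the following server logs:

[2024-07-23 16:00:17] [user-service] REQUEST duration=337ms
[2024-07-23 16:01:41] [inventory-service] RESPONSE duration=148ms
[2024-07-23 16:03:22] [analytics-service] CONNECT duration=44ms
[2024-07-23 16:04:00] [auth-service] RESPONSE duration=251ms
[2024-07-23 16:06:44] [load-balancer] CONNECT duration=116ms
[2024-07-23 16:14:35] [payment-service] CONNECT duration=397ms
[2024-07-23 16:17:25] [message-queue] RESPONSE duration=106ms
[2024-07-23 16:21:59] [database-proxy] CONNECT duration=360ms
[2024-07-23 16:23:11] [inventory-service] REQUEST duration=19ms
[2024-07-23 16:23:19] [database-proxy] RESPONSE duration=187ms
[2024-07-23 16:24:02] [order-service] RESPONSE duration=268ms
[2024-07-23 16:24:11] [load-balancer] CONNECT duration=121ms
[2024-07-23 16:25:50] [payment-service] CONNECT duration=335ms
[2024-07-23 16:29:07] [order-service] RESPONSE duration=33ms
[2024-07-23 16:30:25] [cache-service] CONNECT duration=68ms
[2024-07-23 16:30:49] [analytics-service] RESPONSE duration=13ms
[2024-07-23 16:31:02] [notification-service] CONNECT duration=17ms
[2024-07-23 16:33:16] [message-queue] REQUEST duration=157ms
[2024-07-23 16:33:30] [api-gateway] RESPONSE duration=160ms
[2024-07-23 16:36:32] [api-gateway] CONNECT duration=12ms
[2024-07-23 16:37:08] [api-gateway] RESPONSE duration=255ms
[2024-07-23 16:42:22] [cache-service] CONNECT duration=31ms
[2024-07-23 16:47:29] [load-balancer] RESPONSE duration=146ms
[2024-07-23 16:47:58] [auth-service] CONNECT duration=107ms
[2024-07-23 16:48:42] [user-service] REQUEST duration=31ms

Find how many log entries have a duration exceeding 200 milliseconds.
7

To count timeouts:

1. Threshold: 200ms
2. Extract duration from each log entry
3. Count entries where duration > 200
4. Timeout count: 7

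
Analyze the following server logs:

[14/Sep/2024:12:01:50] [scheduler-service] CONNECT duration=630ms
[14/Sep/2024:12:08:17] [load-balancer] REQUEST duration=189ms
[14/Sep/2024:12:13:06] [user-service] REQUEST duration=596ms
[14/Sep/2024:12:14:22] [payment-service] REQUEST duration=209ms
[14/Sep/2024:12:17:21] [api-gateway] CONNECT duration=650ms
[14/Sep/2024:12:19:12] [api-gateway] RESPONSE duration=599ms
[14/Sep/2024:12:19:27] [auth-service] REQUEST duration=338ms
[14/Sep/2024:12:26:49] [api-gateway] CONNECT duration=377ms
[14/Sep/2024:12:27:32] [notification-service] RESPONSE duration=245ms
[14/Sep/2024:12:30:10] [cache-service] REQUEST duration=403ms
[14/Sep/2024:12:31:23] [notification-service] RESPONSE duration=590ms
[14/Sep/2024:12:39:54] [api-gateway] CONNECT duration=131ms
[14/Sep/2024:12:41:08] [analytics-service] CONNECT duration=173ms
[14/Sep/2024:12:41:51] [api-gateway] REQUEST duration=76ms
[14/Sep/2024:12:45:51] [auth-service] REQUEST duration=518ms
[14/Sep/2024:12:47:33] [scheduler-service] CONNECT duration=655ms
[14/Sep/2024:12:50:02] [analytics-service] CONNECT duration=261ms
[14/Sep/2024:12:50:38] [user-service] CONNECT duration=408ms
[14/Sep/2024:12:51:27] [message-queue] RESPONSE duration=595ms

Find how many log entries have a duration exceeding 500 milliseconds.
8

To count timeouts:

1. Threshold: 500ms
2. Extract duration from each log entry
3. Count entries where duration > 500
4. Timeout count: 8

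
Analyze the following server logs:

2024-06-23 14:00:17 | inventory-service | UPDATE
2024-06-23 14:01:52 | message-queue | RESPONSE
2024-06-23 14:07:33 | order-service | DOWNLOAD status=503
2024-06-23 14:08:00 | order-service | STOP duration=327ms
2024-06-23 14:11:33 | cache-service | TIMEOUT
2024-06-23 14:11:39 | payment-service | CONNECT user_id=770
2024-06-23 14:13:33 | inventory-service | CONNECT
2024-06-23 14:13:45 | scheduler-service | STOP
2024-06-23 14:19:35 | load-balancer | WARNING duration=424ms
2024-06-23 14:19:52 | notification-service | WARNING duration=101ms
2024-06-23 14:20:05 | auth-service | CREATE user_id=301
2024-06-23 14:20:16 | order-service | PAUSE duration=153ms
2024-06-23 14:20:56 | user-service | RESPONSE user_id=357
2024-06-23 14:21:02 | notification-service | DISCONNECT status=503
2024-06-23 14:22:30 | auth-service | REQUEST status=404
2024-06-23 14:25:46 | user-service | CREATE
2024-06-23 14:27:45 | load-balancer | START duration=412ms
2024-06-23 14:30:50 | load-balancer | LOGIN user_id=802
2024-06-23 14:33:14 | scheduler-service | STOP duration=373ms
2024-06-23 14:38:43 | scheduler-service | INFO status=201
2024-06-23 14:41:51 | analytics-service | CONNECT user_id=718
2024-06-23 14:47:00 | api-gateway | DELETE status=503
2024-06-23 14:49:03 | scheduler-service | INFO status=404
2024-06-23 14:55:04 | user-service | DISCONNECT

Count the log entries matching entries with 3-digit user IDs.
5

To find matching entries:

1. Pattern to match: entries with 3-digit user IDs
2. Scan each log entry for the pattern
3. Count matches: 5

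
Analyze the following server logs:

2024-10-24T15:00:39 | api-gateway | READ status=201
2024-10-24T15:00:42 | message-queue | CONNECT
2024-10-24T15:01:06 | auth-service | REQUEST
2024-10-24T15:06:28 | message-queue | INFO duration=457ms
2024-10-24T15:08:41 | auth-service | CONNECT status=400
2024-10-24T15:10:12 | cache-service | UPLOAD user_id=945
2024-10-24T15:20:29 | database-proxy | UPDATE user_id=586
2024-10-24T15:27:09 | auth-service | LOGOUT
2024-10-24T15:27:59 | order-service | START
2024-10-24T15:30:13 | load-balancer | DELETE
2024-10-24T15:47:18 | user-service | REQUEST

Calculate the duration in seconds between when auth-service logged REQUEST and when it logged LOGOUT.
1563

To find the time between events:

1. Locate the first REQUEST event for auth-service: 2024-10-24T15:01:06
2. Locate the first LOGOUT event for auth-service: 2024-10-24T15:27:09
3. Calculate the difference: 2024-10-24T15:27:09 - 2024-10-24T15:01:06 = 1563 seconds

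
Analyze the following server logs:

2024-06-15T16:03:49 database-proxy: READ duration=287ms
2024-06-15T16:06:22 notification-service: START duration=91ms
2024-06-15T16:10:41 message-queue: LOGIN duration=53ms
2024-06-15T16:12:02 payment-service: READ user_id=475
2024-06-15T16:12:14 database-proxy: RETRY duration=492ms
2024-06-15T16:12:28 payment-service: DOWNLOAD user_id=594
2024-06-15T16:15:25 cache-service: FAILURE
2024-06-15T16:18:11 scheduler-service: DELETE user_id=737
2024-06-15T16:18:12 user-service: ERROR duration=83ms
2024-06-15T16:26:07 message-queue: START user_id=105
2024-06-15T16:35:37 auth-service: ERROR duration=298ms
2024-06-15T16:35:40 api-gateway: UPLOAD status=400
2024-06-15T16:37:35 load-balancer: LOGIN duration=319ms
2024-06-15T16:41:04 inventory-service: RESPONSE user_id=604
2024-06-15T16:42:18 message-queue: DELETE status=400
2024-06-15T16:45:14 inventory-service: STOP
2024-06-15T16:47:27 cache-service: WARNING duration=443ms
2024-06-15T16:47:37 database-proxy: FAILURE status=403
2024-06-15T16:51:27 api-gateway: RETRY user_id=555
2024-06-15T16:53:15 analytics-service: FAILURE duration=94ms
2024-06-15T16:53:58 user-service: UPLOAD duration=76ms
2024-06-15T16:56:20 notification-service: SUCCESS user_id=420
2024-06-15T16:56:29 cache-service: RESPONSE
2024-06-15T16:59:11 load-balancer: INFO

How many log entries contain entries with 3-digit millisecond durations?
5

To find matching entries:

1. Pattern to match: entries with 3-digit millisecond durations
2. Scan each log entry for the pattern
3. Count matches: 5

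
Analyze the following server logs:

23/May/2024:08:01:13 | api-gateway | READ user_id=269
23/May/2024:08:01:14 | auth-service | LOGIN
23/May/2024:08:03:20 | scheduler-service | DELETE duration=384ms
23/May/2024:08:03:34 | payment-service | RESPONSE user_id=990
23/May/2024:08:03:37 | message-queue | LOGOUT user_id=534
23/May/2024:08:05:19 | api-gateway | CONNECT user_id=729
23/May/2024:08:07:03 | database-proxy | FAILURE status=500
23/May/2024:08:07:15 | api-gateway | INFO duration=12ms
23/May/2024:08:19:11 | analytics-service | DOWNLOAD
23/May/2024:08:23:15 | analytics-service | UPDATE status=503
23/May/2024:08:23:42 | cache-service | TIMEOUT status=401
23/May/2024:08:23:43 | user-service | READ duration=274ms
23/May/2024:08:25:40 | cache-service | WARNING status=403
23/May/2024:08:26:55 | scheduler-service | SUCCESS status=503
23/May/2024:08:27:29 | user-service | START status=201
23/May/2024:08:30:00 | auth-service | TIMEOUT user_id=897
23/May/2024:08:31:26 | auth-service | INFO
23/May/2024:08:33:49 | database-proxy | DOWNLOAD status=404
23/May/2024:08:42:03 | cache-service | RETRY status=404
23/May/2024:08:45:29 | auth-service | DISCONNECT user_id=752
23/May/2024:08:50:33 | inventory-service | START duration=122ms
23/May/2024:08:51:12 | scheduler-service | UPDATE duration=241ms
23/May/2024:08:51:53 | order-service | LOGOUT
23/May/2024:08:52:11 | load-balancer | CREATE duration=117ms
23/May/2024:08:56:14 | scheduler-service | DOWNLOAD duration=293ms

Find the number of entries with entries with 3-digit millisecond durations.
6

To find matching entries:

1. Pattern to match: entries with 3-digit millisecond durations
2. Scan each log entry for the pattern
3. Count matches: 6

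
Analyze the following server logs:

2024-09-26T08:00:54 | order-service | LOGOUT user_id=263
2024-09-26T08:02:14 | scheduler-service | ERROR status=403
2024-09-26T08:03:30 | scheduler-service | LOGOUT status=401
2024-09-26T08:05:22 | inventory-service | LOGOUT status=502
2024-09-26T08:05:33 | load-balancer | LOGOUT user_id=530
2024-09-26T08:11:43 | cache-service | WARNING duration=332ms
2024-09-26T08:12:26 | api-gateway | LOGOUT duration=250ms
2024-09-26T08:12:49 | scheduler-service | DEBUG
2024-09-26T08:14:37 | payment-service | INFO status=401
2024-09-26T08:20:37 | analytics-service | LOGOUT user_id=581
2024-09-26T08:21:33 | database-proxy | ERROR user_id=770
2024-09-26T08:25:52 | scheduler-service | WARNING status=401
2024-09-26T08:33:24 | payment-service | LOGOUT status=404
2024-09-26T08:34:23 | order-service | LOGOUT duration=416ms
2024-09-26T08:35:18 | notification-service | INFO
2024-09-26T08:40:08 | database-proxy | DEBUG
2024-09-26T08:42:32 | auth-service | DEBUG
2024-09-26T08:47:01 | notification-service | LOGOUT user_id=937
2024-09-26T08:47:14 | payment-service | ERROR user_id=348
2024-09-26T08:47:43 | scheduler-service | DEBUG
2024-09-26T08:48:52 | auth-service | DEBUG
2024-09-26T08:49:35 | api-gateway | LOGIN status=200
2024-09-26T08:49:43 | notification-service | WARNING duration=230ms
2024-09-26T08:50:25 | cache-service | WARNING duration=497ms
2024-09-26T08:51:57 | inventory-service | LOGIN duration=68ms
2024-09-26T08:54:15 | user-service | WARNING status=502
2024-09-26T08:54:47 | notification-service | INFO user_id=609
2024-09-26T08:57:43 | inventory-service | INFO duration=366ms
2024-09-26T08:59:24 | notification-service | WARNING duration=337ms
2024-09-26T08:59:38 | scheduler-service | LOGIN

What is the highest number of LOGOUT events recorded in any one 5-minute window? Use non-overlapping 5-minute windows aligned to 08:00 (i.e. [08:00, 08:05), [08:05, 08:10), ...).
2

To find the burst window:

1. Divide the log period into non-overlapping 5-minute windows starting at 08:00
2. Count LOGOUT events in each window
3. Find the window with maximum count
4. Maximum events in a window: 2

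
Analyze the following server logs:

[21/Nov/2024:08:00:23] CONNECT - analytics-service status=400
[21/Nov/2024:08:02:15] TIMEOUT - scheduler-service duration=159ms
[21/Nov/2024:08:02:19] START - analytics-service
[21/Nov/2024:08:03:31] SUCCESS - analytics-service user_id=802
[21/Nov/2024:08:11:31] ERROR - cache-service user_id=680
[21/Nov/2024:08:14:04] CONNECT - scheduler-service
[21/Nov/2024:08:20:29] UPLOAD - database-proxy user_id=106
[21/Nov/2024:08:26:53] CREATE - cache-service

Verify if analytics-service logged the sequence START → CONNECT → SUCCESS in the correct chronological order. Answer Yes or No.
No

To verify sequence order:

1. Find all events in sequence START → CONNECT → SUCCESS for analytics-service
2. Extract their timestamps
3. Check if timestamps are in ascending order
4. Result: No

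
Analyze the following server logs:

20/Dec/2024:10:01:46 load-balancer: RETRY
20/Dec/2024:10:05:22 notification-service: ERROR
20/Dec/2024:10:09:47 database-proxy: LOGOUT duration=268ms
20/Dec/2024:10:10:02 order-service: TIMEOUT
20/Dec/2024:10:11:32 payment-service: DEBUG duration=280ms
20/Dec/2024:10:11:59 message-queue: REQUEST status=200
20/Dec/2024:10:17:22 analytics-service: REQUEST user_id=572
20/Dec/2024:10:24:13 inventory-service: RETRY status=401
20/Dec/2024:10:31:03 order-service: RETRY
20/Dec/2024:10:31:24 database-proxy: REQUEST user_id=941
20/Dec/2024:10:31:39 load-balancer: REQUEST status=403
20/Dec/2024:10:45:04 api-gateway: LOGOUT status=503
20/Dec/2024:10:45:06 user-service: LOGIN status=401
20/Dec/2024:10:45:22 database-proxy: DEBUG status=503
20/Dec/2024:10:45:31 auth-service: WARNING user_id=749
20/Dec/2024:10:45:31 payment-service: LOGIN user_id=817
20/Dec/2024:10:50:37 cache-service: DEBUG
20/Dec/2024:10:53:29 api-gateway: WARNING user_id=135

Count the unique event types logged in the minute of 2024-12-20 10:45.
4

To count unique event types:

1. Filter events in the minute starting at 2024-12-20 10:45
2. Extract event types from matching entries
3. Count unique types: 4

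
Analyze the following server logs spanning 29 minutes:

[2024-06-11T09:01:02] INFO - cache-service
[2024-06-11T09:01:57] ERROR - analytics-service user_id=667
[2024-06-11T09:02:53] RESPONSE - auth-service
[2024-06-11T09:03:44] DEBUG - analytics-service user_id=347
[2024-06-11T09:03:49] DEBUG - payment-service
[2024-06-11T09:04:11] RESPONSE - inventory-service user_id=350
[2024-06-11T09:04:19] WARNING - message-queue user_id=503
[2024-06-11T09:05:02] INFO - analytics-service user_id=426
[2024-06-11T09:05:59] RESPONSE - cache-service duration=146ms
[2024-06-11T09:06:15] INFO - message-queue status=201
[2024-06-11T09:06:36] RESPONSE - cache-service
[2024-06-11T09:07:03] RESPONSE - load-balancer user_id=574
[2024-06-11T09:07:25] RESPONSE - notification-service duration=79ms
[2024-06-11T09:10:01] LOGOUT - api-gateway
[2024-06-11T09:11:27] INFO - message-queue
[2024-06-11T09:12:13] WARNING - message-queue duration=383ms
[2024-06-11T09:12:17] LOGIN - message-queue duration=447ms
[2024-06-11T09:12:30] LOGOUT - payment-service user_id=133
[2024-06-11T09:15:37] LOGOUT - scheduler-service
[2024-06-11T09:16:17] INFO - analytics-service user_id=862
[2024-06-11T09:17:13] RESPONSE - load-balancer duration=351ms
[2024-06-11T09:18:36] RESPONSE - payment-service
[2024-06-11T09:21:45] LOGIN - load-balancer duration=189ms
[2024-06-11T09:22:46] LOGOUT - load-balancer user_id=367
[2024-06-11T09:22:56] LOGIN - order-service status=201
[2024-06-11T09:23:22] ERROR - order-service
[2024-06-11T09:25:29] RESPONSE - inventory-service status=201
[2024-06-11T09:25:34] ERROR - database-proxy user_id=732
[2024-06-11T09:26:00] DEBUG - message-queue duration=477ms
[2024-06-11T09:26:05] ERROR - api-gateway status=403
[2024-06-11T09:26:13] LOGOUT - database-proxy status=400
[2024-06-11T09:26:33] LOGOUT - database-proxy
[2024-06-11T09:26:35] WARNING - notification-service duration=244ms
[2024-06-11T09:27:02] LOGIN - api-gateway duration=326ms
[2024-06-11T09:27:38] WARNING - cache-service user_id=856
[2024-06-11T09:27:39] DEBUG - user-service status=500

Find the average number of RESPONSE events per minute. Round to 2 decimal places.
0.31

To calculate the rate:

1. Count total RESPONSE events: 9
2. Total time period: 29 minutes
3. Rate = 9 / 29 = 0.31 events per minute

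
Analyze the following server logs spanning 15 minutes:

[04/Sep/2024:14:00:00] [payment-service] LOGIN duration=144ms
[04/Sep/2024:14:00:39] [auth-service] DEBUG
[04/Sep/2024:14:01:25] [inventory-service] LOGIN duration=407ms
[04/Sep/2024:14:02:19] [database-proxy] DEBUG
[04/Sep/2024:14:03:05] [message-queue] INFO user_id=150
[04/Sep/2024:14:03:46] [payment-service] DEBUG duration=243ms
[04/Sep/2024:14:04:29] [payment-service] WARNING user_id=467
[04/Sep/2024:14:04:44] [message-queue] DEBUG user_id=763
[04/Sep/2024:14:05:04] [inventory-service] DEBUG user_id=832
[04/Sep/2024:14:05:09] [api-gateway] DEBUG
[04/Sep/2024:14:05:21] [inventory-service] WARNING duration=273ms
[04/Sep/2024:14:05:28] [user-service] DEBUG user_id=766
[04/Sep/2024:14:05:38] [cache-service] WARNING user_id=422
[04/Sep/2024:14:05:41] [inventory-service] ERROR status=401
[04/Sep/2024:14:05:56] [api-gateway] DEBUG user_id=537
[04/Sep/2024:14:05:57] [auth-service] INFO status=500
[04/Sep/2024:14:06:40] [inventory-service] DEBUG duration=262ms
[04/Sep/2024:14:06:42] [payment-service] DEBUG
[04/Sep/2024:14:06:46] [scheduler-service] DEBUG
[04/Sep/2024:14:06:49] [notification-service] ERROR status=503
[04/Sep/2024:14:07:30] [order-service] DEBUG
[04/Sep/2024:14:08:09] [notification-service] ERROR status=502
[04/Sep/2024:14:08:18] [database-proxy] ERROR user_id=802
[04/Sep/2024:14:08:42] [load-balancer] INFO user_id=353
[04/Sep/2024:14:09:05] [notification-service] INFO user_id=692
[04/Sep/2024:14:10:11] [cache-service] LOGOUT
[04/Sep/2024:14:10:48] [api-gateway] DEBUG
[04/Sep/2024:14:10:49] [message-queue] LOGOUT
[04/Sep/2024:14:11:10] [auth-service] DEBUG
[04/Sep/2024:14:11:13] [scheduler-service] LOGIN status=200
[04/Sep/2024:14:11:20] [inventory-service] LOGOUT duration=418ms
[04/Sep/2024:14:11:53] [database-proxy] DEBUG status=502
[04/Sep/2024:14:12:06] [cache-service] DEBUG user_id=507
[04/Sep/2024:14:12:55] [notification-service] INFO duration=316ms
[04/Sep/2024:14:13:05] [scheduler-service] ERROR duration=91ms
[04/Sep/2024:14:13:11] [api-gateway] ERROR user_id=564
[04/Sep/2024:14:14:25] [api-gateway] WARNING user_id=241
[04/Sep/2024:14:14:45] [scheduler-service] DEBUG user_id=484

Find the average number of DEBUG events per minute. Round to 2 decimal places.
1.13

To calculate the rate:

1. Count total DEBUG events: 17
2. Total time period: 15 minutes
3. Rate = 17 / 15 = 1.13 events per minute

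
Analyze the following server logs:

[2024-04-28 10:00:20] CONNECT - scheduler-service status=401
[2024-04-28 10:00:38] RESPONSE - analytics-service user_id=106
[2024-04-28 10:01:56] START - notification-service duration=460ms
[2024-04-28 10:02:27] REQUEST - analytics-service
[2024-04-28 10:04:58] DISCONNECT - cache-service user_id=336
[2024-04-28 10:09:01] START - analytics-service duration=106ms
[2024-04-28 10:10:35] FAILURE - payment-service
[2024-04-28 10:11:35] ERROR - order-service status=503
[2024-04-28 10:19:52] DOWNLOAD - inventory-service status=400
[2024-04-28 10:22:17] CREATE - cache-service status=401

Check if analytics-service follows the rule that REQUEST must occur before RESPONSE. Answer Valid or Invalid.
Invalid

To validate ordering:

1. Required order: REQUEST → RESPONSE
2. Rule: REQUEST must occur before RESPONSE
3. Check actual order of events for analytics-service
4. Result: Invalid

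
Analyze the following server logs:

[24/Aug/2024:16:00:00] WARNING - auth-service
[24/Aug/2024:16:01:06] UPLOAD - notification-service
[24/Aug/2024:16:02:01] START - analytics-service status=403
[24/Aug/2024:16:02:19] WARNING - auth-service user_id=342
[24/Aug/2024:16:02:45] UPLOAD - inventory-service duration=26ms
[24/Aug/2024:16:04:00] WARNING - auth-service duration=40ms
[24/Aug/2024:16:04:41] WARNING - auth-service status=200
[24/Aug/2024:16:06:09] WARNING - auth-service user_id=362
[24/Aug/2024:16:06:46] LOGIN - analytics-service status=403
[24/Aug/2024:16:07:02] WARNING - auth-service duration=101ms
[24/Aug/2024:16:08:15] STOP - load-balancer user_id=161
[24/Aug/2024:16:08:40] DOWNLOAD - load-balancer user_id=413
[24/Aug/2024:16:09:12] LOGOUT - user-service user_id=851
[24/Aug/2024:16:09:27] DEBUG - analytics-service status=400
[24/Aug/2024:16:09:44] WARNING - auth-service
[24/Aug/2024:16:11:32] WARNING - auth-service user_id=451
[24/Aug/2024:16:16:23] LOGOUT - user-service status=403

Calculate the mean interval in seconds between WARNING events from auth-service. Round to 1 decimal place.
98.9

To calculate average interval:

1. Find all WARNING events for auth-service in order
2. Calculate time gaps between consecutive events
3. Compute mean of gaps: 692 / 7 = 98.9 seconds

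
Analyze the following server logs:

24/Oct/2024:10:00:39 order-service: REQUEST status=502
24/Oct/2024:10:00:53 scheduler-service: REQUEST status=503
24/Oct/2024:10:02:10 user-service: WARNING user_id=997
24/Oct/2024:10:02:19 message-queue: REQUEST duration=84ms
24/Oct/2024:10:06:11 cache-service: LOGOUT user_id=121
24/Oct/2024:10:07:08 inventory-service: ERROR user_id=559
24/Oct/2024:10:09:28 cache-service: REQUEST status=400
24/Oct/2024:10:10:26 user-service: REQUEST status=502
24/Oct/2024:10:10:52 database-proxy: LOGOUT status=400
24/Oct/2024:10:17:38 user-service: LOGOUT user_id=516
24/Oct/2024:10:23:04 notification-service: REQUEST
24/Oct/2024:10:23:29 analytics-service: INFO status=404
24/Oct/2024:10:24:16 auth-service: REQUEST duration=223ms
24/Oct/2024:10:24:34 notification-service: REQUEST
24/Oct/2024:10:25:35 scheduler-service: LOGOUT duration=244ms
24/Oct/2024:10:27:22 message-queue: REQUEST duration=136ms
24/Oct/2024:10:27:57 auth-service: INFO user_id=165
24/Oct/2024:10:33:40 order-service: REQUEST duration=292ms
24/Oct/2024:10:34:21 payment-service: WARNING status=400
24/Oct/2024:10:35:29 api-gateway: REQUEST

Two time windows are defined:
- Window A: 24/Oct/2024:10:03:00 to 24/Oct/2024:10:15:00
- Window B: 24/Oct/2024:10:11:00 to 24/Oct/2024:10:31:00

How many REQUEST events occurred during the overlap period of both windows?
0

To find overlap events:

1. Window A: 24/Oct/2024:10:03:00 to 24/Oct/2024:10:15:00
2. Window B: 24/Oct/2024:10:11:00 to 24/Oct/2024:10:31:00
3. Overlap period: 24/Oct/2024:10:11:00 to 24/Oct/2024:10:15:00
4. Count REQUEST events in overlap: 0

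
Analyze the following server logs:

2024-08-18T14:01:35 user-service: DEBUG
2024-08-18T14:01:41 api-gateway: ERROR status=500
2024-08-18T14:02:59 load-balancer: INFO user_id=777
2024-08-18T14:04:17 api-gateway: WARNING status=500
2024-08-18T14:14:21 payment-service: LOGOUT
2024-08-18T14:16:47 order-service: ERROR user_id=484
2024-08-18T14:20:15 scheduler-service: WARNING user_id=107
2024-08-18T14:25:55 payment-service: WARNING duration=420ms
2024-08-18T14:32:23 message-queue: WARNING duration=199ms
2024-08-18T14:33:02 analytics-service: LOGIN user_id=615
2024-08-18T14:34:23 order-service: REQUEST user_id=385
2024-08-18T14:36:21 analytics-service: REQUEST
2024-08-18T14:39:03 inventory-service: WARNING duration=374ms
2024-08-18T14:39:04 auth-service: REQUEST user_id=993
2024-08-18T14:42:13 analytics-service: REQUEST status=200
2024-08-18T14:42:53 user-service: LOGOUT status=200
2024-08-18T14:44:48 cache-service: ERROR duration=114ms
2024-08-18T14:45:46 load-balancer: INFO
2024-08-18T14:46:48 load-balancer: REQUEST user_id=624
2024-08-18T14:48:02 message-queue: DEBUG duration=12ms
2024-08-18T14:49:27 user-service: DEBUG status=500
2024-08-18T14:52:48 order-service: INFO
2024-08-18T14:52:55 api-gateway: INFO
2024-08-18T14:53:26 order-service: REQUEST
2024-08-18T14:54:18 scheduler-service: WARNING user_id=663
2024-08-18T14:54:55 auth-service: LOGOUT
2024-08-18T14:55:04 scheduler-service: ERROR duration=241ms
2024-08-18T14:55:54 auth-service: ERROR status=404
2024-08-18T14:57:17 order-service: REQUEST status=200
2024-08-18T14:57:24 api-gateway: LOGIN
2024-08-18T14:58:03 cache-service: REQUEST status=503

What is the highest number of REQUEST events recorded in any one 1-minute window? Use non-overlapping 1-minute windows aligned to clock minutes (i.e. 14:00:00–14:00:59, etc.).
1

To find the burst window:

1. Divide the log period into non-overlapping 1-minute windows starting at 14:00
2. Count REQUEST events in each window
3. Find the window with maximum count
4. Maximum events in a window: 1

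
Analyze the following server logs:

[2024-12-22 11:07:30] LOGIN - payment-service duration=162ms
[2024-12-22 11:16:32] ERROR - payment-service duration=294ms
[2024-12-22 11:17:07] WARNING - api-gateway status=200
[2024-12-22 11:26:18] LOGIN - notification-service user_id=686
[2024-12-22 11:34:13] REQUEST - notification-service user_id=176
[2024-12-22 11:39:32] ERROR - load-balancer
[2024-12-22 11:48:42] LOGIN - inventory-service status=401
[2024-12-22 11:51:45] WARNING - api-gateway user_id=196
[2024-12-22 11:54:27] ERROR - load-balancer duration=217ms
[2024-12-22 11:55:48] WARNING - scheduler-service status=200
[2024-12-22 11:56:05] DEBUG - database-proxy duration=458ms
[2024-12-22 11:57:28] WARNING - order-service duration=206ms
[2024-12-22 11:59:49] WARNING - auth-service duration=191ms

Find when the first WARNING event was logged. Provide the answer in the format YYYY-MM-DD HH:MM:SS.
2024-12-22 11:17:07

To find the first event:

1. Filter for all WARNING events
2. Sort by timestamp
3. Select the first one
4. Timestamp: 2024-12-22 11:17:07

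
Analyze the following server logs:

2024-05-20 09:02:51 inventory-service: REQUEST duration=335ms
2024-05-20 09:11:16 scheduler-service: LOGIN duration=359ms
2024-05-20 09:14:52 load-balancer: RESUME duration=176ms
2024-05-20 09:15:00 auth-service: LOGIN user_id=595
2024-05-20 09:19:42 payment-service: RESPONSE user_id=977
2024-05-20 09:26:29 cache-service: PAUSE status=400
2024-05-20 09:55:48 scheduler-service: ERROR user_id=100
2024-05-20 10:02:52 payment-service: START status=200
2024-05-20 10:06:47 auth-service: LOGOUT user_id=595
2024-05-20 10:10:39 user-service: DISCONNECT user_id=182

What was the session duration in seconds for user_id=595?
3107

To calculate session duration:

1. Find LOGIN event for user_id=595: 2024-05-20 09:15:00
2. Find LOGOUT event for user_id=595: 2024-05-20 10:06:47
3. Session duration: 2024-05-20 10:06:47 - 2024-05-20 09:15:00 = 3107 seconds (51 minutes)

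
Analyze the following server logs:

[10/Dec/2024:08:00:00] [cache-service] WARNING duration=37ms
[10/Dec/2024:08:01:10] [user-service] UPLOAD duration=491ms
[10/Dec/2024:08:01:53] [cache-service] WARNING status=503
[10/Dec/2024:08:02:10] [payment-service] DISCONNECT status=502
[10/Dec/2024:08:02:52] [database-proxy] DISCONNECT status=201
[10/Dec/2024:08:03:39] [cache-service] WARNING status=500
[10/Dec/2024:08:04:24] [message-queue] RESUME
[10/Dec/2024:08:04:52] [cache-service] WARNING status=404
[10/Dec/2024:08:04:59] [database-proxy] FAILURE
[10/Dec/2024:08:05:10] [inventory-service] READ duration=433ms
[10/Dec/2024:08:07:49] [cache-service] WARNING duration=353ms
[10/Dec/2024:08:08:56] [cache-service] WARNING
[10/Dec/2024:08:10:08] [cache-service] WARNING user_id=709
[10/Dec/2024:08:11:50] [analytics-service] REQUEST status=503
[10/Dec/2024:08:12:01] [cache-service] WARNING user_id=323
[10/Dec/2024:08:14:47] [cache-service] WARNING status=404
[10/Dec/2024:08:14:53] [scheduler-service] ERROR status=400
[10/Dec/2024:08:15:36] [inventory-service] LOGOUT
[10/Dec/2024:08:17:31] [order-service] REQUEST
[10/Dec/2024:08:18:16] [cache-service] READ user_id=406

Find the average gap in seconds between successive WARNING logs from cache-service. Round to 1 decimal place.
110.9

To calculate average interval:

1. Find all WARNING events for cache-service in order
2. Calculate time gaps between consecutive events
3. Compute mean of gaps: 887 / 8 = 110.9 seconds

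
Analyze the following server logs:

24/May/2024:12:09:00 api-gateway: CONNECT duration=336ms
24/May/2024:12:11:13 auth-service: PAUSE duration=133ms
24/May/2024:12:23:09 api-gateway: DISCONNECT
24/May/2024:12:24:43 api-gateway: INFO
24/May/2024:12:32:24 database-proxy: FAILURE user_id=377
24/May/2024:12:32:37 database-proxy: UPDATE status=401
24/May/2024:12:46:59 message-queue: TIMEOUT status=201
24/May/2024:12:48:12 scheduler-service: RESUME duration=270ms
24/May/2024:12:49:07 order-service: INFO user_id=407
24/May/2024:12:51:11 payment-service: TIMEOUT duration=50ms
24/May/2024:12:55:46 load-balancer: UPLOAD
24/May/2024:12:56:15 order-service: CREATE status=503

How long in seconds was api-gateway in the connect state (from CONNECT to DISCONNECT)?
849

To calculate state duration:

1. Find CONNECT event for api-gateway: 24/May/2024:12:09:00
2. Find DISCONNECT event for api-gateway: 24/May/2024:12:23:09
3. Calculate duration: 24/May/2024:12:23:09 - 24/May/2024:12:09:00 = 849 seconds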